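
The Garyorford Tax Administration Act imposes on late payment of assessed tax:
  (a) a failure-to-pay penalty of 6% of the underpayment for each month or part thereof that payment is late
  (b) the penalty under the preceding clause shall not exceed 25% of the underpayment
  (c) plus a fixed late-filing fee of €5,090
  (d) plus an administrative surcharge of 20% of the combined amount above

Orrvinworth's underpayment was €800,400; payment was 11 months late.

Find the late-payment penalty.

€246,228

Accrued rate: 6% × 11 = 66%, capped at 25% → 25%
Failure-to-pay penalty: 25% of €800,400 = €200,100
Penalty before surcharge: €200,100 + €5,090 = €205,190
Administrative surcharge: 20% of €205,190 = €41,038
Total penalty: €205,190 + €41,038 = €246,228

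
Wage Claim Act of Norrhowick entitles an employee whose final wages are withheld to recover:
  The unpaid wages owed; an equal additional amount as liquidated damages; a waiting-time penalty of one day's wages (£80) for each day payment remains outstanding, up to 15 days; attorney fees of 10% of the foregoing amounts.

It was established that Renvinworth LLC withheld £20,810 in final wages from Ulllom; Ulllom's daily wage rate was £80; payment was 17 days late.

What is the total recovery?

Liquidated damages (equal amount): £20,810
Penalty days: min(17, 15) = 15
Waiting-time penalty: 15 × £80 = £1,200
Subtotal: £20,810 + £20,810 + £1,200 = £42,820
Attorney fees: 10% of £42,820 = £4,282
Total award: £42,820 + £4,282 = £47,102

£47,102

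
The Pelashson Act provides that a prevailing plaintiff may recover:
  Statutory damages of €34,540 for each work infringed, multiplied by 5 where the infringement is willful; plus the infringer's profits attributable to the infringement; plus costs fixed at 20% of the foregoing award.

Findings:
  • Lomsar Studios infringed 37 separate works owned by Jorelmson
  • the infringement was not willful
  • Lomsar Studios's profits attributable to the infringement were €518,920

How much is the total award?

€2,156,280

Statutory damages: 37 × €34,540 = €1,277,980
Infringement not willful: no ×5 enhancement.
Combined award: €1,277,980 + €518,920 = €1,796,900
Costs: 20% of €1,796,900 = €359,380
Award plus costs: €1,796,900 + €359,380 = €2,156,280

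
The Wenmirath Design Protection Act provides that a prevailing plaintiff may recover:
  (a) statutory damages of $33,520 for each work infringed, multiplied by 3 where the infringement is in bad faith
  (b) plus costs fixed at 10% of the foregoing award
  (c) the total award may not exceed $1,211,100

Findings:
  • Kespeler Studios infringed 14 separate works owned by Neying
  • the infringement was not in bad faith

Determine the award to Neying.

Statutory damages: 14 × $33,520 = $469,280
Infringement not in bad faith: no ×3 enhancement.
Costs: 10% of $469,280 = $46,928
Award plus costs: $469,280 + $46,928 = $516,208
Cap at $1,211,100: $516,208 is within the cap, no reduction.

Award: $516,208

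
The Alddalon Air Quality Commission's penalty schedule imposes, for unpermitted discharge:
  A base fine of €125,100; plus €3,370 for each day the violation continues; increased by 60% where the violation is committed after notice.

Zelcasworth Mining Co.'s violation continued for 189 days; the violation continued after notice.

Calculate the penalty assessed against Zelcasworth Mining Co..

Per-day component: 189 × €3,370 = €636,930
Base plus per-day: €125,100 + €636,930 = €762,030
Enhancement: 60% of €762,030 = €457,218
Enhanced fine: €762,030 + €457,218 = €1,219,248

€1,219,248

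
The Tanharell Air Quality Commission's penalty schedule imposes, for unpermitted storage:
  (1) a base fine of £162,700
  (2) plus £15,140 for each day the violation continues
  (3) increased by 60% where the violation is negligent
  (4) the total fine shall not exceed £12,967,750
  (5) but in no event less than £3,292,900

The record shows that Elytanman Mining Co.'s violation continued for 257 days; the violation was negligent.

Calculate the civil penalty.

Per-day component: 257 × £15,140 = £3,890,980
Base plus per-day: £162,700 + £3,890,980 = £4,053,680
Enhancement: 60% of £4,053,680 = £2,432,208
Enhanced fine: £4,053,680 + £2,432,208 = £6,485,888
Cap at £12,967,750: £6,485,888 is within the cap, no reduction.
Minimum £3,292,900: £6,485,888 meets the minimum, no increase.

£6,485,888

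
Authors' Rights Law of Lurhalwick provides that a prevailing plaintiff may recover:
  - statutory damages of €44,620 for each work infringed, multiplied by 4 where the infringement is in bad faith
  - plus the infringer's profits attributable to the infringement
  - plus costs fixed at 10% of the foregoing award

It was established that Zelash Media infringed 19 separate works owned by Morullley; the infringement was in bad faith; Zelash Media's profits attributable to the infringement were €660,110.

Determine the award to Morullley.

€4,456,353

Statutory damages: 19 × €44,620 = €847,780
Multiplied by 4: 4 × €847,780 = €3,391,120
Combined award: €3,391,120 + €660,110 = €4,051,230
Costs: 10% of €4,051,230 = €405,123
Award plus costs: €4,051,230 + €405,123 = €4,456,353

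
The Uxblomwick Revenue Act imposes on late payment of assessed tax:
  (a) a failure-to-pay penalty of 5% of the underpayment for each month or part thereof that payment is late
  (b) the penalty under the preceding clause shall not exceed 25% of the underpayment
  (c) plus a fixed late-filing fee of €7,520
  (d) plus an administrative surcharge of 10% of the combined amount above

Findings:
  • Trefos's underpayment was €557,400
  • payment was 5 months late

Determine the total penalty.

Accrued rate: 5% × 5 = 25%, capped at 25% → 25%
Failure-to-pay penalty: 25% of €557,400 = €139,350
Penalty before surcharge: €139,350 + €7,520 = €146,870
Administrative surcharge: 10% of €146,870 = €14,687
Total penalty: €146,870 + €14,687 = €161,557

Penalty: €161,557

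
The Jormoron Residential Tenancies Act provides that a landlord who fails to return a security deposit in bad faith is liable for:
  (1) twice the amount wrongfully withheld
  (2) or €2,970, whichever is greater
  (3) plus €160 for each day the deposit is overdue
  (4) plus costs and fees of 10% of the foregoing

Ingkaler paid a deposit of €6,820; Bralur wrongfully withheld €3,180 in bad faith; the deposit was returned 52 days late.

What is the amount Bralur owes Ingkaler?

€16,148

Doubled: 2 × €3,180 = €6,360
Minimum €2,970: €6,360 meets the minimum, no increase.
Late-return penalty: 52 × €160 = €8,320
Damages plus late penalty: €6,360 + €8,320 = €14,680
Costs and fees: 10% of €14,680 = €1,468
Total recovery: €14,680 + €1,468 = €16,148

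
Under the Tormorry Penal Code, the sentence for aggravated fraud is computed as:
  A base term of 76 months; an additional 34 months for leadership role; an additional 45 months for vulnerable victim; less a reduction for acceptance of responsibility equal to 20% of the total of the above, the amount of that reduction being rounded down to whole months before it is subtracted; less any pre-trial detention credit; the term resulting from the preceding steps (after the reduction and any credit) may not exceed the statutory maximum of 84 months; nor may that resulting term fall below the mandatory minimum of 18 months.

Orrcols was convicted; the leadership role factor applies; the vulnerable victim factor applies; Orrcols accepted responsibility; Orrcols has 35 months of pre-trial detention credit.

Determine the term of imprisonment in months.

84 months

Leadership role enhancement: +34 months
Vulnerable victim enhancement: +45 months
Adjusted term: 76 months + 34 months + 45 months = 155 months
Acceptance of responsibility reduction: 20% of 155 months = 31 months (rounded down)
After reduction: 155 − 31 = 124 months
Less pre-trial detention credit: 124 months − 35 months = 89 months
Cap at 84 months: 89 months exceeds the cap → 84 months
Minimum 18 months: 84 months meets the minimum, no increase.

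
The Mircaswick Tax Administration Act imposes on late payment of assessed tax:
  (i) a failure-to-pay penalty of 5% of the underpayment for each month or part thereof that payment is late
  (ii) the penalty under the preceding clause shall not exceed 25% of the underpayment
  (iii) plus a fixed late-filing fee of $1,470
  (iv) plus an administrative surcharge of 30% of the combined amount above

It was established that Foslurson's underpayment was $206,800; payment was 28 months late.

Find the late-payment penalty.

$69,121

Accrued rate: 5% × 28 = 140%, capped at 25% → 25%
Failure-to-pay penalty: 25% of $206,800 = $51,700
Penalty before surcharge: $51,700 + $1,470 = $53,170
Administrative surcharge: 30% of $53,170 = $15,951
Total penalty: $53,170 + $15,951 = $69,121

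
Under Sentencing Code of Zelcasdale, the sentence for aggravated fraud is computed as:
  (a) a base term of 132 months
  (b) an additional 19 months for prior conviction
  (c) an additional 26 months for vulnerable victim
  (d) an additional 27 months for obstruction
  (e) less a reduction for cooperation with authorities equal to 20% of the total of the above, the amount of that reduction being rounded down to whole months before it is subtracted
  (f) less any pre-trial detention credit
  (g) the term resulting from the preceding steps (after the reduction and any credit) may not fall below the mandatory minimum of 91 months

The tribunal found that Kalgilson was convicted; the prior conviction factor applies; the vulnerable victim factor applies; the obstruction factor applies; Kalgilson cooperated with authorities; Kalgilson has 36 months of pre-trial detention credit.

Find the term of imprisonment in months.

128 months

Prior conviction enhancement: +19 months
Vulnerable victim enhancement: +26 months
Obstruction enhancement: +27 months
Adjusted term: 132 months + 19 months + 26 months + 27 months = 204 months
Cooperation with authorities reduction: 20% of 204 months = 40 months (rounded down)
After reduction: 204 − 40 = 164 months
Less pre-trial detention credit: 164 months − 36 months = 128 months
Minimum 91 months: 128 months meets the minimum, no increase.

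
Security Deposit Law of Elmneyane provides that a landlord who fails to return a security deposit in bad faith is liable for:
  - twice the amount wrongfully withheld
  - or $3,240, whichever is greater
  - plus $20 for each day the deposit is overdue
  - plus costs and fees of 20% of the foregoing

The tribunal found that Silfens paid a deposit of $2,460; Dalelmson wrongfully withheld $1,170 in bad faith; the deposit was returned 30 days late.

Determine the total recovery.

$4,608

Doubled: 2 × $1,170 = $2,340
Minimum $3,240: $2,340 is below the minimum → $3,240
Late-return penalty: 30 × $20 = $600
Damages plus late penalty: $3,240 + $600 = $3,840
Costs and fees: 20% of $3,840 = $768
Total recovery: $3,840 + $768 = $4,608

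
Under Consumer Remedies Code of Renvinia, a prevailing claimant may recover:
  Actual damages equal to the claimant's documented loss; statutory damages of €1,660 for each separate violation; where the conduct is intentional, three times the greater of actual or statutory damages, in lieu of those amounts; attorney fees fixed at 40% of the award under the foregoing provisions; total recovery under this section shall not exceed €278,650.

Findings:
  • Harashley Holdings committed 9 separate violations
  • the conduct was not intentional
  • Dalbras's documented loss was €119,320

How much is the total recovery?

€187,964

Statutory damages: 9 × €1,660 = €14,940
Conduct not intentional: the in-lieu enhancement does not apply.
Actual plus statutory damages: €119,320 + €14,940 = €134,260
Attorney fees: 40% of €134,260 = €53,704
Total before cap: €134,260 + €53,704 = €187,964
Cap at €278,650: €187,964 is within the cap, no reduction.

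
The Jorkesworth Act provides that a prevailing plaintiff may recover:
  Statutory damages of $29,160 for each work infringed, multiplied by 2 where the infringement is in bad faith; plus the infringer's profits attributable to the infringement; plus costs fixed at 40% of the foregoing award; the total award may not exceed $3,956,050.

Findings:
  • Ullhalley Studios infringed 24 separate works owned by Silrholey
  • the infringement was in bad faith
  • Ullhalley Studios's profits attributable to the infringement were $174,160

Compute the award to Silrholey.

$2,203,376

Statutory damages: 24 × $29,160 = $699,840
Doubled: 2 × $699,840 = $1,399,680
Combined award: $1,399,680 + $174,160 = $1,573,840
Costs: 40% of $1,573,840 = $629,536
Award plus costs: $1,573,840 + $629,536 = $2,203,376
Cap at $3,956,050: $2,203,376 is within the cap, no reduction.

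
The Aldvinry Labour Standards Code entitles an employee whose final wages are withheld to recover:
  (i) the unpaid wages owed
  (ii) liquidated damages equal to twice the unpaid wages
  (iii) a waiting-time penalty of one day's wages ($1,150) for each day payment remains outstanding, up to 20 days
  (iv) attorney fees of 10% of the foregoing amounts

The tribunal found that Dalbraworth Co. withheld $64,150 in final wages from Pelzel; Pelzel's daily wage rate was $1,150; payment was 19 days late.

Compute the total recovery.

$235,730

Doubled: 2 × $64,150 = $128,300
Penalty days: min(19, 20) = 19
Waiting-time penalty: 19 × $1,150 = $21,850
Subtotal: $64,150 + $128,300 + $21,850 = $214,300
Attorney fees: 10% of $214,300 = $21,430
Total award: $214,300 + $21,430 = $235,730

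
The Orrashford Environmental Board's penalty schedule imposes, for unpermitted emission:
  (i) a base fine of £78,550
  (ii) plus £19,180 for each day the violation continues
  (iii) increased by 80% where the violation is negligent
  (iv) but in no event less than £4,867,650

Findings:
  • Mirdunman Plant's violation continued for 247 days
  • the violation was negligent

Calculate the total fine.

Civil penalty: £8,668,818

Per-day component: 247 × £19,180 = £4,737,460
Base plus per-day: £78,550 + £4,737,460 = £4,816,010
Enhancement: 80% of £4,816,010 = £3,852,808
Enhanced fine: £4,816,010 + £3,852,808 = £8,668,818
Minimum £4,867,650: £8,668,818 meets the minimum, no increase.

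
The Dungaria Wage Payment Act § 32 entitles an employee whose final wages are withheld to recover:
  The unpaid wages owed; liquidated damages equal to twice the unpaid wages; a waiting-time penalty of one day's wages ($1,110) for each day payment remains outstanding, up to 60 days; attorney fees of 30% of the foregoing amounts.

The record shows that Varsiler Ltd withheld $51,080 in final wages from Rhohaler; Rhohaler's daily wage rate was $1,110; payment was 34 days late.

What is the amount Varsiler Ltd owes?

$248,274

Doubled: 2 × $51,080 = $102,160
Penalty days: min(34, 60) = 34
Waiting-time penalty: 34 × $1,110 = $37,740
Subtotal: $51,080 + $102,160 + $37,740 = $190,980
Attorney fees: 30% of $190,980 = $57,294
Total award: $190,980 + $57,294 = $248,274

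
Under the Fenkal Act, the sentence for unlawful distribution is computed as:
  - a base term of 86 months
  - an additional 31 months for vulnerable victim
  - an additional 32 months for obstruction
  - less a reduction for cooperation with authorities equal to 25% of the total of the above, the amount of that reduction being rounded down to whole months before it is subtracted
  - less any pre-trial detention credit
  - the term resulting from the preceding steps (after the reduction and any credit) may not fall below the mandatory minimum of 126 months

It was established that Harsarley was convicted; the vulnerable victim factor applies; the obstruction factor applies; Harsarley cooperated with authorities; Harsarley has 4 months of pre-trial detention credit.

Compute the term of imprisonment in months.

Vulnerable victim enhancement: +31 months
Obstruction enhancement: +32 months
Adjusted term: 86 months + 31 months + 32 months = 149 months
Cooperation with authorities reduction: 25% of 149 months = 37 months (rounded down)
After reduction: 149 − 37 = 112 months
Less pre-trial detention credit: 112 months − 4 months = 108 months
Minimum 126 months: 108 months is below the minimum → 126 months

Sentence: 126 months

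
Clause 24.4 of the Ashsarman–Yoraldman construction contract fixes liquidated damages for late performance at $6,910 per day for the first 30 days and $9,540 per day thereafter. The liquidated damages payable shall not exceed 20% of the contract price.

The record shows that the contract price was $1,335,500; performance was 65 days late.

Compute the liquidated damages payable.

$267,100

First 30 days: 30 × $6,910 = $207,300
Remaining days: (65 − 30) × $9,540 = $333,900
Accrued per-day damages: $207,300 + $333,900 = $541,200
Cap: 20% of $1,335,500 = $267,100
Cap at $267,100: $541,200 exceeds the cap → $267,100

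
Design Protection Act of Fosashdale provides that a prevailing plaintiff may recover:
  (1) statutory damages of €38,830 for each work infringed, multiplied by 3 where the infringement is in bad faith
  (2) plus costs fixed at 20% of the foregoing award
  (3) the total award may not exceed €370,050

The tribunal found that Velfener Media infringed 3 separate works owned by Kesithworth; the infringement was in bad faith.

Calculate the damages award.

€370,050

Statutory damages: 3 × €38,830 = €116,490
Trebled: 3 × €116,490 = €349,470
Costs: 20% of €349,470 = €69,894
Award plus costs: €349,470 + €69,894 = €419,364
Cap at €370,050: €419,364 exceeds the cap → €370,050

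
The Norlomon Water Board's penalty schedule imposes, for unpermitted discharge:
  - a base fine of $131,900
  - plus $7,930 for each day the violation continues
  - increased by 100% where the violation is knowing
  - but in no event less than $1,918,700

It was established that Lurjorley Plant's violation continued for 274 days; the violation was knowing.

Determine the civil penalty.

Per-day component: 274 × $7,930 = $2,172,820
Base plus per-day: $131,900 + $2,172,820 = $2,304,720
Enhancement: 100% of $2,304,720 = $2,304,720
Enhanced fine: $2,304,720 + $2,304,720 = $4,609,440
Minimum $1,918,700: $4,609,440 meets the minimum, no increase.

Civil penalty: $4,609,440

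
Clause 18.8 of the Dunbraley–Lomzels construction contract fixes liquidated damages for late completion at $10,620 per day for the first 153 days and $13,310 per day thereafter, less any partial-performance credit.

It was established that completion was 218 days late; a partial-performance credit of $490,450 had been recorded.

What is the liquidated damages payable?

$1,999,560

First 153 days: 153 × $10,620 = $1,624,860
Remaining days: (218 − 153) × $13,310 = $865,150
Accrued per-day damages: $1,624,860 + $865,150 = $2,490,010
Less partial-performance credit: $2,490,010 − $490,450 = $1,999,560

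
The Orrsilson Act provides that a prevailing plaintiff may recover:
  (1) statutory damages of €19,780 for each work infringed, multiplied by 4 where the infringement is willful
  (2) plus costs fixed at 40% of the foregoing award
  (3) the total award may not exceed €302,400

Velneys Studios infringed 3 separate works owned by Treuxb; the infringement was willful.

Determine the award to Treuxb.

€302,400

Statutory damages: 3 × €19,780 = €59,340
Multiplied by 4: 4 × €59,340 = €237,360
Costs: 40% of €237,360 = €94,944
Award plus costs: €237,360 + €94,944 = €332,304
Cap at €302,400: €332,304 exceeds the cap → €302,400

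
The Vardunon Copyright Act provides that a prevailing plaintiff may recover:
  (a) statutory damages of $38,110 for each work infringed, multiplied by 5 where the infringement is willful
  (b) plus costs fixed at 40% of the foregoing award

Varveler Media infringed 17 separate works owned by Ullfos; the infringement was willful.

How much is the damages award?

$4,535,090

Statutory damages: 17 × $38,110 = $647,870
Multiplied by 5: 5 × $647,870 = $3,239,350
Costs: 40% of $3,239,350 = $1,295,740
Award plus costs: $3,239,350 + $1,295,740 = $4,535,090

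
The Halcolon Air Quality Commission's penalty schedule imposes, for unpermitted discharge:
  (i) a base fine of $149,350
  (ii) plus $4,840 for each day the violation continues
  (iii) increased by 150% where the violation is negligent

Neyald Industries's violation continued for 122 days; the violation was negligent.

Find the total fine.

$1,849,575

Per-day component: 122 × $4,840 = $590,480
Base plus per-day: $149,350 + $590,480 = $739,830
Enhancement: 150% of $739,830 = $1,109,745
Enhanced fine: $739,830 + $1,109,745 = $1,849,575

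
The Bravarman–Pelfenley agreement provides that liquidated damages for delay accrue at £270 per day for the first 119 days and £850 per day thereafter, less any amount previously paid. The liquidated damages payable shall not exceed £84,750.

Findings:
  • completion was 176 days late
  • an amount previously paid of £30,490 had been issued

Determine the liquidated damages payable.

£50,090

First 119 days: 119 × £270 = £32,130
Remaining days: (176 − 119) × £850 = £48,450
Accrued per-day damages: £32,130 + £48,450 = £80,580
Less amount previously paid: £80,580 − £30,490 = £50,090
Cap at £84,750: £50,090 is within the cap, no reduction.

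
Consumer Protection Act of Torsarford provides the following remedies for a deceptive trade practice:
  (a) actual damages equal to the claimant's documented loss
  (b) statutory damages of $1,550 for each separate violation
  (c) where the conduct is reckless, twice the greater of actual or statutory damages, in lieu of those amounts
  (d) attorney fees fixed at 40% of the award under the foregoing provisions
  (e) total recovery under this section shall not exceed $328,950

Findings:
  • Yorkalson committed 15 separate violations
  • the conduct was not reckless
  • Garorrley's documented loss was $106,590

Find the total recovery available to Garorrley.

$181,776

Statutory damages: 15 × $1,550 = $23,250
Conduct not reckless: the in-lieu enhancement does not apply.
Actual plus statutory damages: $106,590 + $23,250 = $129,840
Attorney fees: 40% of $129,840 = $51,936
Total before cap: $129,840 + $51,936 = $181,776
Cap at $328,950: $181,776 is within the cap, no reduction.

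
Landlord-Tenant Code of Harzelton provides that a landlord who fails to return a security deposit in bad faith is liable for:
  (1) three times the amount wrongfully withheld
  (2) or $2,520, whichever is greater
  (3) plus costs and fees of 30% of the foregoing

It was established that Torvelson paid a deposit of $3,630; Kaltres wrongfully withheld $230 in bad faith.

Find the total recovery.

Trebled: 3 × $230 = $690
Minimum $2,520: $690 is below the minimum → $2,520
Costs and fees: 30% of $2,520 = $756
Total recovery: $2,520 + $756 = $3,276

$3,276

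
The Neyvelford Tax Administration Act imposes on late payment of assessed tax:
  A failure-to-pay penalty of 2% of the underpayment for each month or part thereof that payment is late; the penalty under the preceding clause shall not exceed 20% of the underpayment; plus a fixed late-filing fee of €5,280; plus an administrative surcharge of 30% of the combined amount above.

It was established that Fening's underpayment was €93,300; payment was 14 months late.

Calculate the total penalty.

Accrued rate: 2% × 14 = 28%, capped at 20% → 20%
Failure-to-pay penalty: 20% of €93,300 = €18,660
Penalty before surcharge: €18,660 + €5,280 = €23,940
Administrative surcharge: 30% of €23,940 = €7,182
Total penalty: €23,940 + €7,182 = €31,122

€31,122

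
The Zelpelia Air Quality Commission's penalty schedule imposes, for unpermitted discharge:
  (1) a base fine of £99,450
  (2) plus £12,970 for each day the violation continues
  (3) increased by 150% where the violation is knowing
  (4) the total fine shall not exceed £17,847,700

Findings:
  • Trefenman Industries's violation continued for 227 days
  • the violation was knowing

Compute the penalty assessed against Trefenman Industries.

Per-day component: 227 × £12,970 = £2,944,190
Base plus per-day: £99,450 + £2,944,190 = £3,043,640
Enhancement: 150% of £3,043,640 = £4,565,460
Enhanced fine: £3,043,640 + £4,565,460 = £7,609,100
Cap at £17,847,700: £7,609,100 is within the cap, no reduction.

Civil penalty: £7,609,100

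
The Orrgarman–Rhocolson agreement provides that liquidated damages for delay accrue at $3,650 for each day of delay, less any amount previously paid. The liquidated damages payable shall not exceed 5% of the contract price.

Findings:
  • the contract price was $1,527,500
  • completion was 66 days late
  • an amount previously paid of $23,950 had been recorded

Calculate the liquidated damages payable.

Liquidated damages: $76,375

Per-day damages: 66 × $3,650 = $240,900
Less amount previously paid: $240,900 − $23,950 = $216,950
Cap: 5% of $1,527,500 = $76,375
Cap at $76,375: $216,950 exceeds the cap → $76,375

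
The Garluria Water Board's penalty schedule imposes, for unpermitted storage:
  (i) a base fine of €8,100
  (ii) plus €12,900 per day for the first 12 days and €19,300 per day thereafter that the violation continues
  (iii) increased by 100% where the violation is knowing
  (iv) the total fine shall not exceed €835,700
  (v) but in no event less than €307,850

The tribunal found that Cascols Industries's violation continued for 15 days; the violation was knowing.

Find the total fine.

First 12 days: 12 × €12,900 = €154,800
Remaining days: (15 − 12) × €19,300 = €57,900
Per-day component: €154,800 + €57,900 = €212,700
Base plus per-day: €8,100 + €212,700 = €220,800
Enhancement: 100% of €220,800 = €220,800
Enhanced fine: €220,800 + €220,800 = €441,600
Cap at €835,700: €441,600 is within the cap, no reduction.
Minimum €307,850: €441,600 meets the minimum, no increase.

Civil penalty: €441,600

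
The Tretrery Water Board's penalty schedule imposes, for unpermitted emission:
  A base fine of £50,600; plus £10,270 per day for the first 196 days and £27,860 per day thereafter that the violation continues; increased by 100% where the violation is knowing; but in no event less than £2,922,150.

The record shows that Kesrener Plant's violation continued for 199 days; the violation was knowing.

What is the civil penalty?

£4,294,200

First 196 days: 196 × £10,270 = £2,012,920
Remaining days: (199 − 196) × £27,860 = £83,580
Per-day component: £2,012,920 + £83,580 = £2,096,500
Base plus per-day: £50,600 + £2,096,500 = £2,147,100
Enhancement: 100% of £2,147,100 = £2,147,100
Enhanced fine: £2,147,100 + £2,147,100 = £4,294,200
Minimum £2,922,150: £4,294,200 meets the minimum, no increase.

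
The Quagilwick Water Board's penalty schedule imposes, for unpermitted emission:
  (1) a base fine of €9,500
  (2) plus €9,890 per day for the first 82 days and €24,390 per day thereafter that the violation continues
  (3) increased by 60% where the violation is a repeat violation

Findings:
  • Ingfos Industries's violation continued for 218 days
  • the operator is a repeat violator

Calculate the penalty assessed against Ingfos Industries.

First 82 days: 82 × €9,890 = €810,980
Remaining days: (218 − 82) × €24,390 = €3,317,040
Per-day component: €810,980 + €3,317,040 = €4,128,020
Base plus per-day: €9,500 + €4,128,020 = €4,137,520
Enhancement: 60% of €4,137,520 = €2,482,512
Enhanced fine: €4,137,520 + €2,482,512 = €6,620,032

€6,620,032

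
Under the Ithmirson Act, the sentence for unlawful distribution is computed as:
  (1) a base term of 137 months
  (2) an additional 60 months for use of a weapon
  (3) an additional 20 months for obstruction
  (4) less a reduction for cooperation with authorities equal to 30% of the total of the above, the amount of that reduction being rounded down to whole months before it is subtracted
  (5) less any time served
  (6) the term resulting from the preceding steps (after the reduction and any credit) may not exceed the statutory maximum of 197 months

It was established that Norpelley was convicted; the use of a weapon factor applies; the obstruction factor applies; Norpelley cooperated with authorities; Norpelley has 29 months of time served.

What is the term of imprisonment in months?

Sentence: 123 months

Use of a weapon enhancement: +60 months
Obstruction enhancement: +20 months
Adjusted term: 137 months + 60 months + 20 months = 217 months
Cooperation with authorities reduction: 30% of 217 months = 65 months (rounded down)
After reduction: 217 − 65 = 152 months
Less time served: 152 months − 29 months = 123 months
Cap at 197 months: 123 months is within the cap, no reduction.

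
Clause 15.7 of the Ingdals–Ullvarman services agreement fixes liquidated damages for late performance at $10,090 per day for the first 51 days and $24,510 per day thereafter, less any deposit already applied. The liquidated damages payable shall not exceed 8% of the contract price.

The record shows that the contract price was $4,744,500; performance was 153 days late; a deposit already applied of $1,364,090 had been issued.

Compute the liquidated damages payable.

$379,560

First 51 days: 51 × $10,090 = $514,590
Remaining days: (153 − 51) × $24,510 = $2,500,020
Accrued per-day damages: $514,590 + $2,500,020 = $3,014,610
Less deposit already applied: $3,014,610 − $1,364,090 = $1,650,520
Cap: 8% of $4,744,500 = $379,560
Cap at $379,560: $1,650,520 exceeds the cap → $379,560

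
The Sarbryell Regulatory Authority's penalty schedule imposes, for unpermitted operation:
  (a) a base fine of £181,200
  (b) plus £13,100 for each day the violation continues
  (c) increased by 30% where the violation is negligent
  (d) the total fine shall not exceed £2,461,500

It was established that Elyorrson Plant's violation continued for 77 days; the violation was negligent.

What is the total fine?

Per-day component: 77 × £13,100 = £1,008,700
Base plus per-day: £181,200 + £1,008,700 = £1,189,900
Enhancement: 30% of £1,189,900 = £356,970
Enhanced fine: £1,189,900 + £356,970 = £1,546,870
Cap at £2,461,500: £1,546,870 is within the cap, no reduction.

£1,546,870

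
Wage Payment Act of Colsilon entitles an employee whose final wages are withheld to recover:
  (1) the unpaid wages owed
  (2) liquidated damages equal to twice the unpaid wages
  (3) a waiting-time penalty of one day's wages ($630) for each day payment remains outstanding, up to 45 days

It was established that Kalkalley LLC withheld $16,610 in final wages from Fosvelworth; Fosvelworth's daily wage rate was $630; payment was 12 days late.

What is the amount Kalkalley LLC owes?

Doubled: 2 × $16,610 = $33,220
Penalty days: min(12, 45) = 12
Waiting-time penalty: 12 × $630 = $7,560
Total award: $16,610 + $33,220 + $7,560 = $57,390

$57,390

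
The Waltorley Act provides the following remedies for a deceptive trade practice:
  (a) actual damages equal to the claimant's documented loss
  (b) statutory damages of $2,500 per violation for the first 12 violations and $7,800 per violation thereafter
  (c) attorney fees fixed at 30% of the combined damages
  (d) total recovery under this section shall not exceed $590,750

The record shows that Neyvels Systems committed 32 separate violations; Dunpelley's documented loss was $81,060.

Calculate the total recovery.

First 12 violations: 12 × $2,500 = $30,000
Remaining violations: (32 − 12) × $7,800 = $156,000
Statutory damages: $30,000 + $156,000 = $186,000
Combined damages: $81,060 + $186,000 = $267,060
Attorney fees: 30% of $267,060 = $80,118
Total before cap: $267,060 + $80,118 = $347,178
Cap at $590,750: $347,178 is within the cap, no reduction.

Total recovery: $347,178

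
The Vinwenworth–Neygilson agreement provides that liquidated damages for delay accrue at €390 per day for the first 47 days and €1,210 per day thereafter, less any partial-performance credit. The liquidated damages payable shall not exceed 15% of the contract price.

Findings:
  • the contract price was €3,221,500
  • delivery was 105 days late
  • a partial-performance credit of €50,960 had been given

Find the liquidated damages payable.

€37,550

First 47 days: 47 × €390 = €18,330
Remaining days: (105 − 47) × €1,210 = €70,180
Accrued per-day damages: €18,330 + €70,180 = €88,510
Less partial-performance credit: €88,510 − €50,960 = €37,550
Cap: 15% of €3,221,500 = €483,225
Cap at €483,225: €37,550 is within the cap, no reduction.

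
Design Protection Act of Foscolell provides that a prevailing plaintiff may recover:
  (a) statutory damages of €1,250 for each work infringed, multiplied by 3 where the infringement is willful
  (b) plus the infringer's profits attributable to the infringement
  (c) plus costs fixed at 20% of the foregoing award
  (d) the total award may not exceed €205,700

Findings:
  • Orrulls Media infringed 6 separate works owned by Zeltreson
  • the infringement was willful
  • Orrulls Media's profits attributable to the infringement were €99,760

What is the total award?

€146,712

Statutory damages: 6 × €1,250 = €7,500
Trebled: 3 × €7,500 = €22,500
Combined award: €22,500 + €99,760 = €122,260
Costs: 20% of €122,260 = €24,452
Award plus costs: €122,260 + €24,452 = €146,712
Cap at €205,700: €146,712 is within the cap, no reduction.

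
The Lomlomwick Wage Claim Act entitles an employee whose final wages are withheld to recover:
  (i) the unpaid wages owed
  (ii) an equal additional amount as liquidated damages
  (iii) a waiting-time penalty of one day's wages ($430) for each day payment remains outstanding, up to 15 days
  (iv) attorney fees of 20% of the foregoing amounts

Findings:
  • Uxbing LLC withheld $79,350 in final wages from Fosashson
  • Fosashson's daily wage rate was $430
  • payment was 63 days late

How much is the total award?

$198,180

Liquidated damages (equal amount): $79,350
Penalty days: min(63, 15) = 15
Waiting-time penalty: 15 × $430 = $6,450
Subtotal: $79,350 + $79,350 + $6,450 = $165,150
Attorney fees: 20% of $165,150 = $33,030
Total award: $165,150 + $33,030 = $198,180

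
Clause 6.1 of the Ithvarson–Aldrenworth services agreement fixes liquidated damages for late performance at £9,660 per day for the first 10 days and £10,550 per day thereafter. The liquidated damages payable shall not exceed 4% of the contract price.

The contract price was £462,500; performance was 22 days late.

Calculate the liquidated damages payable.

First 10 days: 10 × £9,660 = £96,600
Remaining days: (22 − 10) × £10,550 = £126,600
Accrued per-day damages: £96,600 + £126,600 = £223,200
Cap: 4% of £462,500 = £18,500
Cap at £18,500: £223,200 exceeds the cap → £18,500

£18,500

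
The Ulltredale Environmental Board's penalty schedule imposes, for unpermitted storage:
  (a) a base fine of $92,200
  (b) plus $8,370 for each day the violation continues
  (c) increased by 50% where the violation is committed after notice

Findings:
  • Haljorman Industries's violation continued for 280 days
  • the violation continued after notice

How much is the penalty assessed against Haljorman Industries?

$3,653,700

Per-day component: 280 × $8,370 = $2,343,600
Base plus per-day: $92,200 + $2,343,600 = $2,435,800
Enhancement: 50% of $2,435,800 = $1,217,900
Enhanced fine: $2,435,800 + $1,217,900 = $3,653,700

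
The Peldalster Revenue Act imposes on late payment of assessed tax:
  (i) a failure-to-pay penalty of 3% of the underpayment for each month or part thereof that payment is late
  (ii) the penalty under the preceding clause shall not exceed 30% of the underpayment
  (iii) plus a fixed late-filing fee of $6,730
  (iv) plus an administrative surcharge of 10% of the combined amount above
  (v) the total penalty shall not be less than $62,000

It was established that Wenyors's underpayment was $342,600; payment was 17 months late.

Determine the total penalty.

Accrued rate: 3% × 17 = 51%, capped at 30% → 30%
Failure-to-pay penalty: 30% of $342,600 = $102,780
Penalty before surcharge: $102,780 + $6,730 = $109,510
Administrative surcharge: 10% of $109,510 = $10,951
Total penalty: $109,510 + $10,951 = $120,461
Minimum $62,000: $120,461 meets the minimum, no increase.

Penalty: $120,461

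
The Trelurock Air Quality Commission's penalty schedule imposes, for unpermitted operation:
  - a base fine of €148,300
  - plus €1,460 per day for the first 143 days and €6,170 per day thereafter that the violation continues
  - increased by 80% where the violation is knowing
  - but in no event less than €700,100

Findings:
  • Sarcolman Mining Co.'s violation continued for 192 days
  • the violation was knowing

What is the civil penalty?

€1,186,938

First 143 days: 143 × €1,460 = €208,780
Remaining days: (192 − 143) × €6,170 = €302,330
Per-day component: €208,780 + €302,330 = €511,110
Base plus per-day: €148,300 + €511,110 = €659,410
Enhancement: 80% of €659,410 = €527,528
Enhanced fine: €659,410 + €527,528 = €1,186,938
Minimum €700,100: €1,186,938 meets the minimum, no increase.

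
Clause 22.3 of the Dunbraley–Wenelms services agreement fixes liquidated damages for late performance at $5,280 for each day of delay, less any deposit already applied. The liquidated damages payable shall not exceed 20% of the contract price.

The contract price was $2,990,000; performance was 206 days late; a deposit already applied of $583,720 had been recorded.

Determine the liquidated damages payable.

Per-day damages: 206 × $5,280 = $1,087,680
Less deposit already applied: $1,087,680 − $583,720 = $503,960
Cap: 20% of $2,990,000 = $598,000
Cap at $598,000: $503,960 is within the cap, no reduction.

$503,960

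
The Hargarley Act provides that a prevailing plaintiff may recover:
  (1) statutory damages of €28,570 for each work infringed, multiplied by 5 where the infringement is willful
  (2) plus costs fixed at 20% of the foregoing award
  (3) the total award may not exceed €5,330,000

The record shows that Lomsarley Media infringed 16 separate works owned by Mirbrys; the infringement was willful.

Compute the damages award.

Statutory damages: 16 × €28,570 = €457,120
Multiplied by 5: 5 × €457,120 = €2,285,600
Costs: 20% of €2,285,600 = €457,120
Award plus costs: €2,285,600 + €457,120 = €2,742,720
Cap at €5,330,000: €2,742,720 is within the cap, no reduction.

€2,742,720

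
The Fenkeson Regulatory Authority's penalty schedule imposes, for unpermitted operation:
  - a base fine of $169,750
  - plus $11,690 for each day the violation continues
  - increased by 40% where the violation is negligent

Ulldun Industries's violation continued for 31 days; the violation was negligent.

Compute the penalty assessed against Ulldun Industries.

$744,996

Per-day component: 31 × $11,690 = $362,390
Base plus per-day: $169,750 + $362,390 = $532,140
Enhancement: 40% of $532,140 = $212,856
Enhanced fine: $532,140 + $212,856 = $744,996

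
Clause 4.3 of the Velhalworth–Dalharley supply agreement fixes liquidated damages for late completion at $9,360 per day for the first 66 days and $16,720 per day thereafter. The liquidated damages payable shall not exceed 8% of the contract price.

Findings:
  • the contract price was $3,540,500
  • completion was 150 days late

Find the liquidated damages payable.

First 66 days: 66 × $9,360 = $617,760
Remaining days: (150 − 66) × $16,720 = $1,404,480
Accrued per-day damages: $617,760 + $1,404,480 = $2,022,240
Cap: 8% of $3,540,500 = $283,240
Cap at $283,240: $2,022,240 exceeds the cap → $283,240

$283,240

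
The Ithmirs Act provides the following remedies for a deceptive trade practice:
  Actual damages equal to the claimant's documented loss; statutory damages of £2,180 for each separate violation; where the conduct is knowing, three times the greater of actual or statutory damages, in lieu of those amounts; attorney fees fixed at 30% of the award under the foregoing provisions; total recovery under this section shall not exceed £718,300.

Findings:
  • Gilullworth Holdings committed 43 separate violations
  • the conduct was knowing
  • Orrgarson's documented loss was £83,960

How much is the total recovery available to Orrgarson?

£365,586

Statutory damages: 43 × £2,180 = £93,740
Greater of actual damages (£83,960) or statutory damages (£93,740): £93,740
Trebled: 3 × £93,740 = £281,220
Attorney fees: 30% of £281,220 = £84,366
Total before cap: £281,220 + £84,366 = £365,586
Cap at £718,300: £365,586 is within the cap, no reduction.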